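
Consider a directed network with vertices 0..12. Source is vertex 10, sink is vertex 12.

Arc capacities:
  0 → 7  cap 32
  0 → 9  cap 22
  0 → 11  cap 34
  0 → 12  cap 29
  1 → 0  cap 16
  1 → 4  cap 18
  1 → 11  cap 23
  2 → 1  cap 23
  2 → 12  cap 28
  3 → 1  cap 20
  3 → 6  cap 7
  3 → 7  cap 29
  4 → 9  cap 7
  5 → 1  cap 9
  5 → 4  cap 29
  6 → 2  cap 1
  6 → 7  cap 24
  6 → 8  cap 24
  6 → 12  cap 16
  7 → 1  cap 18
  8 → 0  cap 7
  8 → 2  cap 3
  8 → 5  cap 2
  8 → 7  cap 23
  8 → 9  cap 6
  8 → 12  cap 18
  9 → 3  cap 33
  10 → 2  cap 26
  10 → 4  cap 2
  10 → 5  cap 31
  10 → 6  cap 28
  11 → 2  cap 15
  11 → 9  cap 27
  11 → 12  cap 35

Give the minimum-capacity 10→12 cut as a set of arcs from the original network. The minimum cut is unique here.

augment #1: 10→2→12 push 26
augment #2: 10→6→12 push 16
augment #3: 10→6→2→12 push 1
augment #4: 10→6→8→12 push 11
augment #5: 10→5→1→0→12 push 9
augment #6: 10→4→9→3→1→0→12 push 2
augment #7: 10→5→4→9→3→1→0→12 push 5
max flow = 70; residual-reachable set from 10 gives S-side
cut edges (S→T): {(4,9), (5,1), (10,2), (10,6)} total cap 70

Min-cut arcs: {(4,9), (5,1), (10,2), (10,6)} (total capacity 70)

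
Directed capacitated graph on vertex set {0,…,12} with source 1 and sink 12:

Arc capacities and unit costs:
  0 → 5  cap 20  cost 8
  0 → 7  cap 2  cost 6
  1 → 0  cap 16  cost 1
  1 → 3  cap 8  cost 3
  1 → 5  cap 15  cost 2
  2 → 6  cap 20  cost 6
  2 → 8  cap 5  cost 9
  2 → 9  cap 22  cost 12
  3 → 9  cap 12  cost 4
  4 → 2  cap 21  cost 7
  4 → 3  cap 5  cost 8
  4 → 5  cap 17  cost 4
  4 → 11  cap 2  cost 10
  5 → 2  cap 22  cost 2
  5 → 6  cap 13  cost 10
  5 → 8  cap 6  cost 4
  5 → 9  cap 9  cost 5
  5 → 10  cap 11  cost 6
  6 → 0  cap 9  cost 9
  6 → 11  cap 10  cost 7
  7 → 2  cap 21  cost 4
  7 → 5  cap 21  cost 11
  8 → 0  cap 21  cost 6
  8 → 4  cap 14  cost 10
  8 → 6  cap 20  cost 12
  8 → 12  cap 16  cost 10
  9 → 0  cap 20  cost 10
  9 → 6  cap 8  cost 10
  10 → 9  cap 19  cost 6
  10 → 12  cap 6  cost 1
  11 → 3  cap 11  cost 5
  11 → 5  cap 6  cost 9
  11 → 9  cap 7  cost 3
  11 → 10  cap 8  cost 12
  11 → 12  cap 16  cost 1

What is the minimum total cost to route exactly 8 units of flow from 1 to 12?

Minimum cost for 8 units: 86

shortest-cost path #1: 1→5→10→12 push 6 @ unit cost 9 (adds 54)
shortest-cost path #2: 1→5→8→12 push 2 @ unit cost 16 (adds 32)
total cost = 86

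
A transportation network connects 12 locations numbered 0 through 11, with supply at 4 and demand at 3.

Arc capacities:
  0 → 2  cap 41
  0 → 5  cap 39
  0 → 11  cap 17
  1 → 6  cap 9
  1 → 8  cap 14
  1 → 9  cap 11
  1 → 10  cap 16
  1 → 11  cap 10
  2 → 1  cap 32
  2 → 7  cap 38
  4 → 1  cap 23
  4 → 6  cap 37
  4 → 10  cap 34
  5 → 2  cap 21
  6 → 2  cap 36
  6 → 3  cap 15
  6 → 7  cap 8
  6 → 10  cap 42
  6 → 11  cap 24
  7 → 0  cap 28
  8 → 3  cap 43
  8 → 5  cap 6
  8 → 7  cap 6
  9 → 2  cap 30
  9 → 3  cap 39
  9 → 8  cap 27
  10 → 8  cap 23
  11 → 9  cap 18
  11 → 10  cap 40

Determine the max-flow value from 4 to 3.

Maximum flow value: 81

augment #1: 4→6→3 bottleneck 15, total now 15
augment #2: 4→1→8→3 bottleneck 14, total now 29
augment #3: 4→1→9→3 bottleneck 9, total now 38
augment #4: 4→10→8→3 bottleneck 23, total now 61
augment #5: 4→6→11→9→3 bottleneck 18, total now 79
augment #6: 4→6→2→1→9→3 bottleneck 2, total now 81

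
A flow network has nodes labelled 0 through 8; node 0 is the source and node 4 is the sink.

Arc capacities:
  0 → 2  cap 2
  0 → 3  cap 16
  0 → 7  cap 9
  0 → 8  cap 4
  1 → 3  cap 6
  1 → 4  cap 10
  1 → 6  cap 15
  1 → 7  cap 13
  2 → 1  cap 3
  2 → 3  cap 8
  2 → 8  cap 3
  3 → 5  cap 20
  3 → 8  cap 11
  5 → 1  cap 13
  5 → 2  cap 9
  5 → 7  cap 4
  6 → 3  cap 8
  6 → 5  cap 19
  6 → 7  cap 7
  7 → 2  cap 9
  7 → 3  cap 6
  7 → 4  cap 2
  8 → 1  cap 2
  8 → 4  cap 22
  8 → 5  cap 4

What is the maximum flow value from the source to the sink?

augment #1: 0→7→4 bottleneck 2, total now 2
augment #2: 0→8→4 bottleneck 4, total now 6
augment #3: 0→2→1→4 bottleneck 2, total now 8
augment #4: 0→3→8→4 bottleneck 11, total now 19
augment #5: 0→3→5→1→4 bottleneck 5, total now 24
augment #6: 0→7→2→1→4 bottleneck 1, total now 25
augment #7: 0→7→2→8→4 bottleneck 3, total now 28
augment #8: 0→7→3→5→1→4 bottleneck 2, total now 30

Maximum flow value: 30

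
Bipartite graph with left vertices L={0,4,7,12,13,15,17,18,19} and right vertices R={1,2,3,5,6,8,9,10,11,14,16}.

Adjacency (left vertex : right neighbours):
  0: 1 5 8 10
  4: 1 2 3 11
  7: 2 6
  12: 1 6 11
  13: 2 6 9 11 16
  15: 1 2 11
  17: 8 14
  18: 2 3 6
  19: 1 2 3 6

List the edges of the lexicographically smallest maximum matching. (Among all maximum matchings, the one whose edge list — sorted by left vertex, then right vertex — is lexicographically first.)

Lex-smallest maximum matching: {(0,5), (4,1), (7,2), (12,6), (13,9), (15,11), (17,8), (18,3)}

|M| = 8 (so the lex-smallest maximum matching has 8 edges)
process left vertices in ascending order; for each, take the smallest-labelled available neighbour that still permits 8 edges overall, or leave it unmatched if none does
lex-smallest matching: {0-5, 4-1, 7-2, 12-6, 13-9, 15-11, 17-8, 18-3}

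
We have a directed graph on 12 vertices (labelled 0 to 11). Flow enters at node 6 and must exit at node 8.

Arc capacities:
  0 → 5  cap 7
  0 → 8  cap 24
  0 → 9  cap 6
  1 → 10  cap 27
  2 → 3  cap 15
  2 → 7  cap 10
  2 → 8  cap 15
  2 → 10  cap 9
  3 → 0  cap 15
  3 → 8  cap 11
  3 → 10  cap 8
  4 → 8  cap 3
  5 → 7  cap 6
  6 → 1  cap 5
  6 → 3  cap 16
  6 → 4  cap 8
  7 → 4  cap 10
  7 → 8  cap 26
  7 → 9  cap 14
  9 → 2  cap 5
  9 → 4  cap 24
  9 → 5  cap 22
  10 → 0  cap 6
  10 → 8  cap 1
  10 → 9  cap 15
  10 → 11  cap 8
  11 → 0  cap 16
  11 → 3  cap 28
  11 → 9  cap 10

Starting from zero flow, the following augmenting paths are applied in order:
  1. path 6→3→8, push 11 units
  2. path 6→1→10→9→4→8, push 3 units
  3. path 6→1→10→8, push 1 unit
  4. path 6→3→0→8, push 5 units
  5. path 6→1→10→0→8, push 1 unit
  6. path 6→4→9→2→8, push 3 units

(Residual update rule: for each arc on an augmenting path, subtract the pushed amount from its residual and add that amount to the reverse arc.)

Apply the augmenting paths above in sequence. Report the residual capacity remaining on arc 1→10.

Residual capacity of (1,10): 22

after path 1 (6→3→8, push 11): res(1,10)=27
after path 2 (6→1→10→9→4→8, push 3): res(1,10)=24
after path 3 (6→1→10→8, push 1): res(1,10)=23
after path 4 (6→3→0→8, push 5): res(1,10)=23
after path 5 (6→1→10→0→8, push 1): res(1,10)=22
after path 6 (6→4→9→2→8, push 3): res(1,10)=22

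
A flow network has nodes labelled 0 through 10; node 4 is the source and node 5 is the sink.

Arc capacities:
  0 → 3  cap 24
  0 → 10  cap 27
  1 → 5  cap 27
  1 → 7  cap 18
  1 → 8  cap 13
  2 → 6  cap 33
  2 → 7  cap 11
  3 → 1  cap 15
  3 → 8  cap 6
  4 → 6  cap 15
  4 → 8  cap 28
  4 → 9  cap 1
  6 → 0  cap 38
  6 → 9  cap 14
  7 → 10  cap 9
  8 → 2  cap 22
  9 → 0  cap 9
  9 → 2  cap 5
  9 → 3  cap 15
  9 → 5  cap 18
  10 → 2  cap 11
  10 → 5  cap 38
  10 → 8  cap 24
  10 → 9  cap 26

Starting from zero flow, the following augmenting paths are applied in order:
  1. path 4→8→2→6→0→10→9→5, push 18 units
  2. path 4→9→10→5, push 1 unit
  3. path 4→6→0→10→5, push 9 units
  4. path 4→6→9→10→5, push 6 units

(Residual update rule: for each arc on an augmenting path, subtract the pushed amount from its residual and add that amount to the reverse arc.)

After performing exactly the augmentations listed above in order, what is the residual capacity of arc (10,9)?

Residual capacity of (10,9): 15

after path 1 (4→8→2→6→0→10→9→5, push 18): res(10,9)=8
after path 2 (4→9→10→5, push 1): res(10,9)=9
after path 3 (4→6→0→10→5, push 9): res(10,9)=9
after path 4 (4→6→9→10→5, push 6): res(10,9)=15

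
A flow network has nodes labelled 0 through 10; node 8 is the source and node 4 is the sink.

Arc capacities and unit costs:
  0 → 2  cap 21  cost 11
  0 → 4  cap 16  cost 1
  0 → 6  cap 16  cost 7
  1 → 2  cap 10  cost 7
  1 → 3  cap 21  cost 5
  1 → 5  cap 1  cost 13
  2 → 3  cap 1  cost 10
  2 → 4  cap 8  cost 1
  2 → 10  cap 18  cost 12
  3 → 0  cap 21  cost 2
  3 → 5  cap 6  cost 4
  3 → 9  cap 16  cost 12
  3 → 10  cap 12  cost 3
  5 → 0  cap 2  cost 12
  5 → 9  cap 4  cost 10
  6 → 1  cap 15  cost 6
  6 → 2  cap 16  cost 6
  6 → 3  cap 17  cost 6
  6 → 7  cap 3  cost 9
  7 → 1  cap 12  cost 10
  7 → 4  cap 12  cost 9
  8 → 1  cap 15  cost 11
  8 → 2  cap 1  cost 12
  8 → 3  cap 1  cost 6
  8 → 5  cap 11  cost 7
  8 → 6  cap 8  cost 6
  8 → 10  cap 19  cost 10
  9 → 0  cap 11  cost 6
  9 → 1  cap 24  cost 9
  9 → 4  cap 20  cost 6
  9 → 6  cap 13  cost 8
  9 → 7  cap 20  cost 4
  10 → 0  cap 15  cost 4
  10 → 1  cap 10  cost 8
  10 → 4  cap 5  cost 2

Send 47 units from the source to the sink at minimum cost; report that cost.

shortest-cost path #1: 8→3→0→4 push 1 @ unit cost 9 (adds 9)
shortest-cost path #2: 8→10→4 push 5 @ unit cost 12 (adds 60)
shortest-cost path #3: 8→2→4 push 1 @ unit cost 13 (adds 13)
shortest-cost path #4: 8→6→2→4 push 7 @ unit cost 13 (adds 91)
shortest-cost path #5: 8→10→0→4 push 14 @ unit cost 15 (adds 210)
shortest-cost path #6: 8→6→3→0→4 push 1 @ unit cost 15 (adds 15)
shortest-cost path #7: 8→5→9→4 push 4 @ unit cost 23 (adds 92)
shortest-cost path #8: 8→1→3→6→7→4 push 1 @ unit cost 28 (adds 28)
shortest-cost path #9: 8→1→2→6→7→4 push 2 @ unit cost 30 (adds 60)
shortest-cost path #10: 8→1→3→9→4 push 11 @ unit cost 34 (adds 374)
total cost = 952

Minimum cost for 47 units: 952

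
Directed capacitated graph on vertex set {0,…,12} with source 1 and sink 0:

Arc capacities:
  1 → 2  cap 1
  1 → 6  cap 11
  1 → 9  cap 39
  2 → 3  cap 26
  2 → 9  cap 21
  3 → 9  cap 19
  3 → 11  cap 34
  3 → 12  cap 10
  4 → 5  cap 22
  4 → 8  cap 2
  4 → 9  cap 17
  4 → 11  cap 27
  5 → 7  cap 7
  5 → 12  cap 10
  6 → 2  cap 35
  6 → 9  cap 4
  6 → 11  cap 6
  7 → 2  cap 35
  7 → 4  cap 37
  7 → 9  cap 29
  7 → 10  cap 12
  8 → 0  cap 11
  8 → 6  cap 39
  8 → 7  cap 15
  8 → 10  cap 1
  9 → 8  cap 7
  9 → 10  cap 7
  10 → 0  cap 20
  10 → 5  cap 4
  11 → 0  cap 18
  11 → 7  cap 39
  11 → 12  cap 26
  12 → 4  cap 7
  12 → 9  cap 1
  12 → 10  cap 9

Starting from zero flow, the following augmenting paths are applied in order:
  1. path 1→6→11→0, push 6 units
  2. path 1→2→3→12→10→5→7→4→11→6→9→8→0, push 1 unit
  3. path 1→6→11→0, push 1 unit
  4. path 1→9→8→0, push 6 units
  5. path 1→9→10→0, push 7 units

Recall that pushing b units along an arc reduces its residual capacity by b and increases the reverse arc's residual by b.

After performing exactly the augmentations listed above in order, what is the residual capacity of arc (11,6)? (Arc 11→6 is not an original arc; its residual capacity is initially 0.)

Residual capacity of (11,6): 6

after path 1 (1→6→11→0, push 6): res(11,6)=6
after path 2 (1→2→3→12→10→5→7→4→11→6→9→8→0, push 1): res(11,6)=5
after path 3 (1→6→11→0, push 1): res(11,6)=6
after path 4 (1→9→8→0, push 6): res(11,6)=6
after path 5 (1→9→10→0, push 7): res(11,6)=6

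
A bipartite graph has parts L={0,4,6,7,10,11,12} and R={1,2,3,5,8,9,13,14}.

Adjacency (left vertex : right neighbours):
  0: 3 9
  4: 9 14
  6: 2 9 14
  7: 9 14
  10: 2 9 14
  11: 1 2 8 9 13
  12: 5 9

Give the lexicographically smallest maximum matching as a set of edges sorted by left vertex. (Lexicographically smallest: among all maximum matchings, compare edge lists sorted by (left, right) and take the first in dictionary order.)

|M| = 6 (so the lex-smallest maximum matching has 6 edges)
process left vertices in ascending order; for each, take the smallest-labelled available neighbour that still permits 6 edges overall, or leave it unmatched if none does
lex-smallest matching: {0-3, 4-9, 6-2, 7-14, 11-1, 12-5}

Lex-smallest maximum matching: {(0,3), (4,9), (6,2), (7,14), (11,1), (12,5)}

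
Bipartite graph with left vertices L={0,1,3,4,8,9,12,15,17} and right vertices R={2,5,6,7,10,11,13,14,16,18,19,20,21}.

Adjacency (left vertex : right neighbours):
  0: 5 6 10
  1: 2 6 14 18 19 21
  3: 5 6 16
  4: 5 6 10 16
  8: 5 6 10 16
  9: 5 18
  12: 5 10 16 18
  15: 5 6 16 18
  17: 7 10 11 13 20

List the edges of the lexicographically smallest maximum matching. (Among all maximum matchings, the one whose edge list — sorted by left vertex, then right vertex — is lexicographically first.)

Lex-smallest maximum matching: {(0,5), (1,2), (3,6), (4,10), (8,16), (9,18), (17,7)}

|M| = 7 (so the lex-smallest maximum matching has 7 edges)
process left vertices in ascending order; for each, take the smallest-labelled available neighbour that still permits 7 edges overall, or leave it unmatched if none does
lex-smallest matching: {0-5, 1-2, 3-6, 4-10, 8-16, 9-18, 17-7}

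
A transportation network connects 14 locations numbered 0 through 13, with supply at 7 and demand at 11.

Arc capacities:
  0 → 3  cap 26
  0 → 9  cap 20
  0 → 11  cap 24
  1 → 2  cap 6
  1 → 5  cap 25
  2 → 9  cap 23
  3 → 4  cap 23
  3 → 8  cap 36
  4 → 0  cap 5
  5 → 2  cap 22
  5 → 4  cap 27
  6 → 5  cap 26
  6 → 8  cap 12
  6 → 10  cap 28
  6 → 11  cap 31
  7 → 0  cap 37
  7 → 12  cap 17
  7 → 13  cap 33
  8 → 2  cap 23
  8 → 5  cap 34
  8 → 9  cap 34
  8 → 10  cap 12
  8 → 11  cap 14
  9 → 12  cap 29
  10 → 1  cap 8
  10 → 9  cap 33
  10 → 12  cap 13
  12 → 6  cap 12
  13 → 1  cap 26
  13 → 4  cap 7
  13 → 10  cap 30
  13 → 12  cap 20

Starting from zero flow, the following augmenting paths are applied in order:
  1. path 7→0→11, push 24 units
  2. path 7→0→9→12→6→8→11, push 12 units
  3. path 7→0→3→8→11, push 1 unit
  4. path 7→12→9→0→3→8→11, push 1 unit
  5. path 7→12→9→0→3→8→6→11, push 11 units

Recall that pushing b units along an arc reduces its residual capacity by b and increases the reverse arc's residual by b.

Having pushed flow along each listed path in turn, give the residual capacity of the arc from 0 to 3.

Residual capacity of (0,3): 13

after path 1 (7→0→11, push 24): res(0,3)=26
after path 2 (7→0→9→12→6→8→11, push 12): res(0,3)=26
after path 3 (7→0→3→8→11, push 1): res(0,3)=25
after path 4 (7→12→9→0→3→8→11, push 1): res(0,3)=24
after path 5 (7→12→9→0→3→8→6→11, push 11): res(0,3)=13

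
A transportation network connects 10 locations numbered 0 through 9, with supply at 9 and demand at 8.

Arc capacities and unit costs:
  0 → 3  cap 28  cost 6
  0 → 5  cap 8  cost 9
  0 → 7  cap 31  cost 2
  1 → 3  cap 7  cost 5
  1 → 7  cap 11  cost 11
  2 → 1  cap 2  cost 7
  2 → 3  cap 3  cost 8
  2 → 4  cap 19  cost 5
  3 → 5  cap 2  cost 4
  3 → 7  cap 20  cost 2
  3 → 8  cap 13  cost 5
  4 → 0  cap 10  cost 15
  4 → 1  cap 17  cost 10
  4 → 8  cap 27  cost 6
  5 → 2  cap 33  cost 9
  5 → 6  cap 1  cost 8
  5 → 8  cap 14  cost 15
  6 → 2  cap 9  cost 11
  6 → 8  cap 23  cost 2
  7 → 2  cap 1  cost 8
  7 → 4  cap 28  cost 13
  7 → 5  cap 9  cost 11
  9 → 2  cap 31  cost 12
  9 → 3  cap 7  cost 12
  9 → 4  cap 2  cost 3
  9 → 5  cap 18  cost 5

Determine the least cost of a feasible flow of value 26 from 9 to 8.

Minimum cost for 26 units: 478

shortest-cost path #1: 9→4→8 push 2 @ unit cost 9 (adds 18)
shortest-cost path #2: 9→5→6→8 push 1 @ unit cost 15 (adds 15)
shortest-cost path #3: 9→3→8 push 7 @ unit cost 17 (adds 119)
shortest-cost path #4: 9→5→8 push 14 @ unit cost 20 (adds 280)
shortest-cost path #5: 9→2→4→8 push 2 @ unit cost 23 (adds 46)
total cost = 478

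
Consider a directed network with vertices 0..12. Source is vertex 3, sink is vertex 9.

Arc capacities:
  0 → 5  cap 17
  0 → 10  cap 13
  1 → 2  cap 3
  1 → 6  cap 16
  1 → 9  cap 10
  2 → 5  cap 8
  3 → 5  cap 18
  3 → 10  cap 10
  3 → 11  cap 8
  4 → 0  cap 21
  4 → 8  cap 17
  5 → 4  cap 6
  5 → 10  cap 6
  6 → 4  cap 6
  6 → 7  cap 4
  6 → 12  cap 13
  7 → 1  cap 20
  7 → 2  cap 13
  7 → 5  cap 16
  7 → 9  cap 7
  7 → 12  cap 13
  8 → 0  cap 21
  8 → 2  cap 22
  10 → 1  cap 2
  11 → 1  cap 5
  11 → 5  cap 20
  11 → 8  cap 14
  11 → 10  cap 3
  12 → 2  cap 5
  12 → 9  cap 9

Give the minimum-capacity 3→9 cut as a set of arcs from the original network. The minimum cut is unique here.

augment #1: 3→10→1→9 push 2
augment #2: 3→11→1→9 push 5
max flow = 7; residual-reachable set from 3 gives S-side
cut edges (S→T): {(10,1), (11,1)} total cap 7

Min-cut arcs: {(10,1), (11,1)} (total capacity 7)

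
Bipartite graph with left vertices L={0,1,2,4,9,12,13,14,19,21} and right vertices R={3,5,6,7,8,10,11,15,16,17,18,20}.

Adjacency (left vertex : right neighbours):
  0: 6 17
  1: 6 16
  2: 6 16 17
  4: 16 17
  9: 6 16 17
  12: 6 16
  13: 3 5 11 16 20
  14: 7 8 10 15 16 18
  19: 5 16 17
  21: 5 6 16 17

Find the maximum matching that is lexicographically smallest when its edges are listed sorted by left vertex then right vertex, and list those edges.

|M| = 6 (so the lex-smallest maximum matching has 6 edges)
process left vertices in ascending order; for each, take the smallest-labelled available neighbour that still permits 6 edges overall, or leave it unmatched if none does
lex-smallest matching: {0-6, 1-16, 2-17, 13-3, 14-7, 19-5}

Lex-smallest maximum matching: {(0,6), (1,16), (2,17), (13,3), (14,7), (19,5)}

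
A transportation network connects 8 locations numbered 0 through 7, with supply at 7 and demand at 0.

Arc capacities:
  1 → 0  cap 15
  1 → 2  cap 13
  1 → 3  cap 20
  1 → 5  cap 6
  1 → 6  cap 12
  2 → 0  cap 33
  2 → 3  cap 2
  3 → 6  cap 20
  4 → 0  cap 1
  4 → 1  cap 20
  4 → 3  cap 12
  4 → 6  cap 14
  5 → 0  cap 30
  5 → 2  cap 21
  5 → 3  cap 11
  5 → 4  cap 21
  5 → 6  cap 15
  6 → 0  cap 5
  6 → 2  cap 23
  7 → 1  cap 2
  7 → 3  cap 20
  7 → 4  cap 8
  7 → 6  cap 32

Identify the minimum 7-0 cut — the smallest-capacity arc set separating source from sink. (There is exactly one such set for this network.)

Min-cut arcs: {(6,0), (6,2), (7,1), (7,4)} (total capacity 38)

augment #1: 7→1→0 push 2
augment #2: 7→4→0 push 1
augment #3: 7→6→0 push 5
augment #4: 7→4→1→0 push 7
augment #5: 7→6→2→0 push 23
max flow = 38; residual-reachable set from 7 gives S-side
cut edges (S→T): {(6,0), (6,2), (7,1), (7,4)} total cap 38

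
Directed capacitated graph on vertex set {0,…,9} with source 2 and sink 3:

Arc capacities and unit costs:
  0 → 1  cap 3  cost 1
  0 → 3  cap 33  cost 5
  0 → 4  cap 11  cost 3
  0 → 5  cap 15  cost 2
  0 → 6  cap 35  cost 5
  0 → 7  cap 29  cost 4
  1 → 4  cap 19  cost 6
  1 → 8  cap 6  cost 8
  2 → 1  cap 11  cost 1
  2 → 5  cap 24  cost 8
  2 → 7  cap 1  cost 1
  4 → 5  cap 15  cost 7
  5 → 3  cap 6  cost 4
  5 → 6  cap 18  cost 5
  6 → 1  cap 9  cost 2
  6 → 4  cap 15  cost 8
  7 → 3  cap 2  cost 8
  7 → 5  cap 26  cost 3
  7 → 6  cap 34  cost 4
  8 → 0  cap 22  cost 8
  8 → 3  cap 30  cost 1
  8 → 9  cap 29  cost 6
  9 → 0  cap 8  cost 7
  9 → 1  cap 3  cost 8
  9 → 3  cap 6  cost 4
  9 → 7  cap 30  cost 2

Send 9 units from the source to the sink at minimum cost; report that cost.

Minimum cost for 9 units: 92

shortest-cost path #1: 2→7→5→3 push 1 @ unit cost 8 (adds 8)
shortest-cost path #2: 2→1→8→3 push 6 @ unit cost 10 (adds 60)
shortest-cost path #3: 2→5→3 push 2 @ unit cost 12 (adds 24)
total cost = 92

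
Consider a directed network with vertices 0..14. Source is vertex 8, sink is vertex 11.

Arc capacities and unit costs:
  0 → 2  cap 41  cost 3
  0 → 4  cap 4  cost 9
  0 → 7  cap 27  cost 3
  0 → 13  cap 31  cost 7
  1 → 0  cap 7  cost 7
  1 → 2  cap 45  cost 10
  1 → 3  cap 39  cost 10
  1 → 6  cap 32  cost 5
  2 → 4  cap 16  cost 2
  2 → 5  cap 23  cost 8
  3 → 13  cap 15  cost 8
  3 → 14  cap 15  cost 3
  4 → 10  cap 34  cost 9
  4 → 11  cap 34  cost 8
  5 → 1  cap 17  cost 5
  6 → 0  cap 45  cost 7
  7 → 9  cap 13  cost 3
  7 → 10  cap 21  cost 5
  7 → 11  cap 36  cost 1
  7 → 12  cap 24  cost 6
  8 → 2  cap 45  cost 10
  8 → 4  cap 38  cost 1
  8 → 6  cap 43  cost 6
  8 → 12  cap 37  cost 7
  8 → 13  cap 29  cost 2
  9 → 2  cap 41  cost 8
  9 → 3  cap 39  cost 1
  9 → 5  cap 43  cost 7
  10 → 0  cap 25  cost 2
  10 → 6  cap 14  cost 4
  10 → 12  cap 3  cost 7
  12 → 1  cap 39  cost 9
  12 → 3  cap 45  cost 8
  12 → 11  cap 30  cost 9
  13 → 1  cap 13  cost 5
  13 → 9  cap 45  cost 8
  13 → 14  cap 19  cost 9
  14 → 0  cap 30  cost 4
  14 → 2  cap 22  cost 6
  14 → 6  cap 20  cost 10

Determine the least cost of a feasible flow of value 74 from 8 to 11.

Minimum cost for 74 units: 952

shortest-cost path #1: 8→4→11 push 34 @ unit cost 9 (adds 306)
shortest-cost path #2: 8→12→11 push 30 @ unit cost 16 (adds 480)
shortest-cost path #3: 8→4→10→0→7→11 push 4 @ unit cost 16 (adds 64)
shortest-cost path #4: 8→6→0→7→11 push 6 @ unit cost 17 (adds 102)
total cost = 952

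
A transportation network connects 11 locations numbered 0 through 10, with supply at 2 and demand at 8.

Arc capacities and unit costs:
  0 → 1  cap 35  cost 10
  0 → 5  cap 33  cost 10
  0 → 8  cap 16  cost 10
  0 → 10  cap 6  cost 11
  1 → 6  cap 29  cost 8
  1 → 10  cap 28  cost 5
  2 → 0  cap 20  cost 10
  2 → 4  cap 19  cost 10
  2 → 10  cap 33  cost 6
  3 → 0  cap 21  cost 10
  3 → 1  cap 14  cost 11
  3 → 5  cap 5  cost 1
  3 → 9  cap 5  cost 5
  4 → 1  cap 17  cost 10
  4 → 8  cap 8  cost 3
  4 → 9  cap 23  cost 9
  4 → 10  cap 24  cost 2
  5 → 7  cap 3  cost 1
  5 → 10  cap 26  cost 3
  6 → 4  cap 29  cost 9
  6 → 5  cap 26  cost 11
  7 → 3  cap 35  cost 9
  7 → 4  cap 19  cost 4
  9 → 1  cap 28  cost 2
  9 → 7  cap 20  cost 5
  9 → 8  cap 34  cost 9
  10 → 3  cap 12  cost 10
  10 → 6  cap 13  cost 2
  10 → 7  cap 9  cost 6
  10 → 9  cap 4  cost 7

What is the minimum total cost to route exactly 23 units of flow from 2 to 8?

Minimum cost for 23 units: 404

shortest-cost path #1: 2→4→8 push 8 @ unit cost 13 (adds 104)
shortest-cost path #2: 2→0→8 push 15 @ unit cost 20 (adds 300)
total cost = 404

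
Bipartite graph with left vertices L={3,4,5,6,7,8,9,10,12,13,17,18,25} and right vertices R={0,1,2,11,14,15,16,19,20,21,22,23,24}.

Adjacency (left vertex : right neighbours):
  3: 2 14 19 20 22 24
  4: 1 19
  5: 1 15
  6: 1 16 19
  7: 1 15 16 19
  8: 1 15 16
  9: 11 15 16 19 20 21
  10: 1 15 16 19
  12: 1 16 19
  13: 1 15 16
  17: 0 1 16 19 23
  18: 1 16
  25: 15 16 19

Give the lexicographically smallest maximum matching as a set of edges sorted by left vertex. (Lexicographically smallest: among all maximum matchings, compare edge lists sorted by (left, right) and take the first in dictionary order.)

|M| = 7 (so the lex-smallest maximum matching has 7 edges)
process left vertices in ascending order; for each, take the smallest-labelled available neighbour that still permits 7 edges overall, or leave it unmatched if none does
lex-smallest matching: {3-2, 4-1, 5-15, 6-16, 7-19, 9-11, 17-0}

Lex-smallest maximum matching: {(3,2), (4,1), (5,15), (6,16), (7,19), (9,11), (17,0)}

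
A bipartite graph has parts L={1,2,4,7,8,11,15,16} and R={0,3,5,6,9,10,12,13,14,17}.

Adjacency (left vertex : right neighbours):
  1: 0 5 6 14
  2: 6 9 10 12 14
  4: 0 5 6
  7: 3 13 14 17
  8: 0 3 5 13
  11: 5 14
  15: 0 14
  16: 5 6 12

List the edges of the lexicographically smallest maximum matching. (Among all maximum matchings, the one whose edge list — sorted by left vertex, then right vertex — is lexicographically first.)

|M| = 8 (so the lex-smallest maximum matching has 8 edges)
process left vertices in ascending order; for each, take the smallest-labelled available neighbour that still permits 8 edges overall, or leave it unmatched if none does
lex-smallest matching: {1-0, 2-9, 4-6, 7-3, 8-13, 11-5, 15-14, 16-12}

Lex-smallest maximum matching: {(1,0), (2,9), (4,6), (7,3), (8,13), (11,5), (15,14), (16,12)}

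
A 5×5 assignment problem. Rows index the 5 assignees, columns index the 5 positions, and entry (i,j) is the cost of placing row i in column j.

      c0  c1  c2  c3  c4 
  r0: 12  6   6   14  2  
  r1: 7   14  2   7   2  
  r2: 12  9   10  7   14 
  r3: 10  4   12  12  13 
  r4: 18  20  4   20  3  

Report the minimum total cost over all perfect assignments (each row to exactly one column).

Minimum assignment cost: 24

optimal assignment: row0→col4 (cost 2), row1→col0 (cost 7), row2→col3 (cost 7), row3→col1 (cost 4), row4→col2 (cost 4)
total = 2 + 7 + 7 + 4 + 4 = 24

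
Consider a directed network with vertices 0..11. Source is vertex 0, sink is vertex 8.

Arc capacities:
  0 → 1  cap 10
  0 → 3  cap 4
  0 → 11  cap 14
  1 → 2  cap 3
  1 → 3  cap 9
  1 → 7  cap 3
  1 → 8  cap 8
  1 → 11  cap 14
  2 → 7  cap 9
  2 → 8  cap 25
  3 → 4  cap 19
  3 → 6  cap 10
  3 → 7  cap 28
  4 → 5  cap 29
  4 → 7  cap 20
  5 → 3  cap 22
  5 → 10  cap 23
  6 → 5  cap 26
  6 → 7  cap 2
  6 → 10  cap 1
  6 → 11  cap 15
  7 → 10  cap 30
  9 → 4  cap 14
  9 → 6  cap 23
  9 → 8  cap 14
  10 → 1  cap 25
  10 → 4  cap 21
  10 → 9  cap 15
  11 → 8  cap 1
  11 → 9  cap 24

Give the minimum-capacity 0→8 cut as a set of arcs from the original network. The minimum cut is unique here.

Min-cut arcs: {(1,2), (1,8), (9,8), (11,8)} (total capacity 26)

augment #1: 0→1→8 push 8
augment #2: 0→11→8 push 1
augment #3: 0→1→2→8 push 2
augment #4: 0→11→9→8 push 13
augment #5: 0→3→6→10→9→8 push 1
augment #6: 0→3→7→10→1→2→8 push 1
max flow = 26; residual-reachable set from 0 gives S-side
cut edges (S→T): {(1,2), (1,8), (9,8), (11,8)} total cap 26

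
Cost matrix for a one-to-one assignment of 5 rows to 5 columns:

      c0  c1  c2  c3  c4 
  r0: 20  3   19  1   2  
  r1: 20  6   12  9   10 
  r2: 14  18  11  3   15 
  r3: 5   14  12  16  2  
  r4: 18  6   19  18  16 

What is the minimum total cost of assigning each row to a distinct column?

optimal assignment: row0→col4 (cost 2), row1→col2 (cost 12), row2→col3 (cost 3), row3→col0 (cost 5), row4→col1 (cost 6)
total = 2 + 12 + 3 + 5 + 6 = 28

Minimum assignment cost: 28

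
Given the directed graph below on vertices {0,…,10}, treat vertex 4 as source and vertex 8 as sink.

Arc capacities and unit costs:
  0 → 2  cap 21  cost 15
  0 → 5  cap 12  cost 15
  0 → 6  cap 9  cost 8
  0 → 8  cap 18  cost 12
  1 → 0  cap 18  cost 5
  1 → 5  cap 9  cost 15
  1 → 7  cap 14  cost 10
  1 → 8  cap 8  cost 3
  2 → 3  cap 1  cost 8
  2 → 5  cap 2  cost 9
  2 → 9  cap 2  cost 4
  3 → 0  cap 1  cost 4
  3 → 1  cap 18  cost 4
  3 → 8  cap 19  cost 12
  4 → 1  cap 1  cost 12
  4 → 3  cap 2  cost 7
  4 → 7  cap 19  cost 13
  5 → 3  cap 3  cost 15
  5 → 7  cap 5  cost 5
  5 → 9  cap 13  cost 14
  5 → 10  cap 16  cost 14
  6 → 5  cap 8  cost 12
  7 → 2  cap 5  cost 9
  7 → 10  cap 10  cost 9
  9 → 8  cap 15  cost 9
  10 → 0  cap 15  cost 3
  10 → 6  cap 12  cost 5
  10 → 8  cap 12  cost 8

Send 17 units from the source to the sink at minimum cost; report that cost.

Minimum cost for 17 units: 503

shortest-cost path #1: 4→3→1→8 push 2 @ unit cost 14 (adds 28)
shortest-cost path #2: 4→1→8 push 1 @ unit cost 15 (adds 15)
shortest-cost path #3: 4→7→10→8 push 10 @ unit cost 30 (adds 300)
shortest-cost path #4: 4→7→2→9→8 push 2 @ unit cost 35 (adds 70)
shortest-cost path #5: 4→7→2→3→1→8 push 1 @ unit cost 37 (adds 37)
shortest-cost path #6: 4→7→2→5→10→8 push 1 @ unit cost 53 (adds 53)
total cost = 503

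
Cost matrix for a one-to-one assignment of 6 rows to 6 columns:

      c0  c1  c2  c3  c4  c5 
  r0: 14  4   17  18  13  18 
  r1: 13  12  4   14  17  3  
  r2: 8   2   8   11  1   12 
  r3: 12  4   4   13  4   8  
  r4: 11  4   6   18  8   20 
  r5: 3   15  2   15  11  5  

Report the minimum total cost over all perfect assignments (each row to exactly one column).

Minimum assignment cost: 30

optimal assignment: row0→col1 (cost 4), row1→col5 (cost 3), row2→col4 (cost 1), row3→col3 (cost 13), row4→col2 (cost 6), row5→col0 (cost 3)
total = 4 + 3 + 1 + 13 + 6 + 3 = 30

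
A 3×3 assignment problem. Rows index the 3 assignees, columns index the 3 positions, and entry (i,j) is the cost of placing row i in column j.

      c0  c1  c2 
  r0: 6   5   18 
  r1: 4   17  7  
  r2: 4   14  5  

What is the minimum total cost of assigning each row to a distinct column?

optimal assignment: row0→col1 (cost 5), row1→col0 (cost 4), row2→col2 (cost 5)
total = 5 + 4 + 5 = 14

Minimum assignment cost: 14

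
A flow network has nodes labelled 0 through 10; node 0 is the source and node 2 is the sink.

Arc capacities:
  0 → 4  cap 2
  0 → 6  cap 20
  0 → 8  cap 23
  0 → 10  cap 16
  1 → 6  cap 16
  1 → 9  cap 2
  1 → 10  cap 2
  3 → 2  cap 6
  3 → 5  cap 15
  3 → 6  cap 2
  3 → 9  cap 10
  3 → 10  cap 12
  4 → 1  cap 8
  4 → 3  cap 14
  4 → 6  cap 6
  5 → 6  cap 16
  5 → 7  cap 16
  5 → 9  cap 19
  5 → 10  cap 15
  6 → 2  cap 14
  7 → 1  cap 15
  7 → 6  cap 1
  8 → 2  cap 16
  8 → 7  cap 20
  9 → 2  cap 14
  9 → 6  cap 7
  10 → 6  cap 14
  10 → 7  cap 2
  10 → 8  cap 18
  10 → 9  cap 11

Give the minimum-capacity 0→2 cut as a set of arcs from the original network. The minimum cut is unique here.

augment #1: 0→6→2 push 14
augment #2: 0→8→2 push 16
augment #3: 0→4→3→2 push 2
augment #4: 0→10→9→2 push 11
augment #5: 0→8→7→1→9→2 push 2
max flow = 45; residual-reachable set from 0 gives S-side
cut edges (S→T): {(0,4), (1,9), (6,2), (8,2), (10,9)} total cap 45

Min-cut arcs: {(0,4), (1,9), (6,2), (8,2), (10,9)} (total capacity 45)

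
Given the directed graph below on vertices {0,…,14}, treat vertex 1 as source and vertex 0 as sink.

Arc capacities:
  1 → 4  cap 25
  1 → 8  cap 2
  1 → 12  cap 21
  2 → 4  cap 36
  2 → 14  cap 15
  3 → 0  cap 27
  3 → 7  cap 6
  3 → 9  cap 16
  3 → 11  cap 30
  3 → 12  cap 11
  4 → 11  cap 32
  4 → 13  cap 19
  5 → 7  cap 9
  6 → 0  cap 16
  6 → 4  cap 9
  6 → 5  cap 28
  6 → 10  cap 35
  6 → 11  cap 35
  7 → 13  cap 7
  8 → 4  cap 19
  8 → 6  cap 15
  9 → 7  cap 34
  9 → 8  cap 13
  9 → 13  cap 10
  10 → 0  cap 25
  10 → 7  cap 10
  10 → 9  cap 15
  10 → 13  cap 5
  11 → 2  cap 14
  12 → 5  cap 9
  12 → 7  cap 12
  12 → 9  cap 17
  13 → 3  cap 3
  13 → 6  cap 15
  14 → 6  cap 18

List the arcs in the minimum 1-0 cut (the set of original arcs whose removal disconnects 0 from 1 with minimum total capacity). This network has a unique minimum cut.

augment #1: 1→8→6→0 push 2
augment #2: 1→4→13→3→0 push 3
augment #3: 1→4→13→6→0 push 14
augment #4: 1→4→13→6→10→0 push 1
augment #5: 1→12→9→8→6→10→0 push 13
augment #6: 1→4→11→2→14→6→10→0 push 7
augment #7: 1→12→7→13→4→11→2→14→6→10→0 push 4
max flow = 44; residual-reachable set from 1 gives S-side
cut edges (S→T): {(6,0), (10,0), (13,3)} total cap 44

Min-cut arcs: {(6,0), (10,0), (13,3)} (total capacity 44)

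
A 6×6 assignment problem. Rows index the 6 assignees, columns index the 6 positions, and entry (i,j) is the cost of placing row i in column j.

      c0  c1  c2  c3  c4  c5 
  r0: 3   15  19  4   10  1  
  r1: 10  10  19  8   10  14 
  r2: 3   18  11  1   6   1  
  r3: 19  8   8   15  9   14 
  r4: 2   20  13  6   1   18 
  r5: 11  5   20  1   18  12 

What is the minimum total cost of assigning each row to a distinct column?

Minimum assignment cost: 24

one of 2 optimal assignments: row0→col0 (cost 3), row1→col1 (cost 10), row2→col5 (cost 1), row3→col2 (cost 8), row4→col4 (cost 1), row5→col3 (cost 1)
total = 3 + 10 + 1 + 8 + 1 + 1 = 24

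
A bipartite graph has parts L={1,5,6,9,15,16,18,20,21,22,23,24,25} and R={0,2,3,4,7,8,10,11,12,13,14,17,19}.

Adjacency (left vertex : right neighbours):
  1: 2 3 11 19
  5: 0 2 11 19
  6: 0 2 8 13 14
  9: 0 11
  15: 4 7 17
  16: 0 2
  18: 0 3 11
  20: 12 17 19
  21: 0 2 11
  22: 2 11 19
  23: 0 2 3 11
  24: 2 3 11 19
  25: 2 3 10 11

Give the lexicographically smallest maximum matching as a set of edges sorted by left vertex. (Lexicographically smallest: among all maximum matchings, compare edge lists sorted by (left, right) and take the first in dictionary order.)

Lex-smallest maximum matching: {(1,2), (5,0), (6,8), (9,11), (15,4), (18,3), (20,12), (22,19), (25,10)}

|M| = 9 (so the lex-smallest maximum matching has 9 edges)
process left vertices in ascending order; for each, take the smallest-labelled available neighbour that still permits 9 edges overall, or leave it unmatched if none does
lex-smallest matching: {1-2, 5-0, 6-8, 9-11, 15-4, 18-3, 20-12, 22-19, 25-10}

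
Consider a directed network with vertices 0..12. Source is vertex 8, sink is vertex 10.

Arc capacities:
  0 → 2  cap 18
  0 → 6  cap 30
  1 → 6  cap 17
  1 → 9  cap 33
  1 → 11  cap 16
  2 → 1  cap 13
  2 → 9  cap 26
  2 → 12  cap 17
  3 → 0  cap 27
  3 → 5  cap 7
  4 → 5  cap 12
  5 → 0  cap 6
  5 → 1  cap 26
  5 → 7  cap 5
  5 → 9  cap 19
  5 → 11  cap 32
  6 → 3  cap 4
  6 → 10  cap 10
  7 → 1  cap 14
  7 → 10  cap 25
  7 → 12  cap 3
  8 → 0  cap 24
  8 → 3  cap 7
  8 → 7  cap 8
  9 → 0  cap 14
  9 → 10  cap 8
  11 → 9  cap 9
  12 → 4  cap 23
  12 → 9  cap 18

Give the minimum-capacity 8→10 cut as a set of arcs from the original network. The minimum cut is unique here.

Min-cut arcs: {(5,7), (6,10), (8,7), (9,10)} (total capacity 31)

augment #1: 8→7→10 push 8
augment #2: 8→0→6→10 push 10
augment #3: 8→0→2→9→10 push 8
augment #4: 8→3→5→7→10 push 5
max flow = 31; residual-reachable set from 8 gives S-side
cut edges (S→T): {(5,7), (6,10), (8,7), (9,10)} total cap 31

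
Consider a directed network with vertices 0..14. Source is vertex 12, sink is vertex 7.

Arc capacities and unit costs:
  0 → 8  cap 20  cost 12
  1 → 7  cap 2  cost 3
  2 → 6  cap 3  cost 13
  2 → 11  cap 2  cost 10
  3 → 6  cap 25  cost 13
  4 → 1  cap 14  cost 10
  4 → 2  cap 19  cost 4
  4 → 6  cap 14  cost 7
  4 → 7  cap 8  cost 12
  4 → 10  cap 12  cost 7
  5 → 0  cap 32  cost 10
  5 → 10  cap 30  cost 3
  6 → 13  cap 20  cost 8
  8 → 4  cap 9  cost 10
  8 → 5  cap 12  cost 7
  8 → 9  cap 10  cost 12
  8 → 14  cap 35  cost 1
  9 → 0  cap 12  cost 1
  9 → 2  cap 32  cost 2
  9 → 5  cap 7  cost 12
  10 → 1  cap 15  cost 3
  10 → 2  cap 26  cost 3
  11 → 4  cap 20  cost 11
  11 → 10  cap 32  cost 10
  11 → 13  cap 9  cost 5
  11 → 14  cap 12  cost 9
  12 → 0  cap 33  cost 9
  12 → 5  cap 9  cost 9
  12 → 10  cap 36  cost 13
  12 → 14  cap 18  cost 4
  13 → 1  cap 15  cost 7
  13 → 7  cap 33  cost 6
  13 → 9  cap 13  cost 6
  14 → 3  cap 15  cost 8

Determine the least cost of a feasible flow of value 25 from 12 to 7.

Minimum cost for 25 units: 948

shortest-cost path #1: 12→5→10→1→7 push 2 @ unit cost 18 (adds 36)
shortest-cost path #2: 12→5→10→2→11→13→7 push 2 @ unit cost 36 (adds 72)
shortest-cost path #3: 12→14→3→6→13→7 push 15 @ unit cost 39 (adds 585)
shortest-cost path #4: 12→5→10→2→6→13→7 push 3 @ unit cost 42 (adds 126)
shortest-cost path #5: 12→0→8→4→7 push 3 @ unit cost 43 (adds 129)
total cost = 948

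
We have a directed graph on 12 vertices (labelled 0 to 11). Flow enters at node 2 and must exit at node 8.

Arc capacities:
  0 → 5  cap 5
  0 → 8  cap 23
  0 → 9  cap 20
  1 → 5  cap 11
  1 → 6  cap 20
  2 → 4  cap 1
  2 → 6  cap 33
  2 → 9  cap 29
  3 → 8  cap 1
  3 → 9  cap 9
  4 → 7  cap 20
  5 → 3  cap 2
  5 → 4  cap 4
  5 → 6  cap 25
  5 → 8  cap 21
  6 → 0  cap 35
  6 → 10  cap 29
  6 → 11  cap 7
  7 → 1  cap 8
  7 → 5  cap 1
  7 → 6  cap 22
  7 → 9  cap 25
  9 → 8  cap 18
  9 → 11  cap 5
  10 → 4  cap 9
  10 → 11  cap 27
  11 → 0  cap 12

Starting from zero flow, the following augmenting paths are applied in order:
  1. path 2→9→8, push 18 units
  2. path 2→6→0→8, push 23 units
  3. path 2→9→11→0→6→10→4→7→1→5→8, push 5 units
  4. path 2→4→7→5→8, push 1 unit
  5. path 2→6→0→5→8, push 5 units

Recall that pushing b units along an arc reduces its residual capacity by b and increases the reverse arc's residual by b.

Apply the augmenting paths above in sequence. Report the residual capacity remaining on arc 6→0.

Residual capacity of (6,0): 12

after path 1 (2→9→8, push 18): res(6,0)=35
after path 2 (2→6→0→8, push 23): res(6,0)=12
after path 3 (2→9→11→0→6→10→4→7→1→5→8, push 5): res(6,0)=17
after path 4 (2→4→7→5→8, push 1): res(6,0)=17
after path 5 (2→6→0→5→8, push 5): res(6,0)=12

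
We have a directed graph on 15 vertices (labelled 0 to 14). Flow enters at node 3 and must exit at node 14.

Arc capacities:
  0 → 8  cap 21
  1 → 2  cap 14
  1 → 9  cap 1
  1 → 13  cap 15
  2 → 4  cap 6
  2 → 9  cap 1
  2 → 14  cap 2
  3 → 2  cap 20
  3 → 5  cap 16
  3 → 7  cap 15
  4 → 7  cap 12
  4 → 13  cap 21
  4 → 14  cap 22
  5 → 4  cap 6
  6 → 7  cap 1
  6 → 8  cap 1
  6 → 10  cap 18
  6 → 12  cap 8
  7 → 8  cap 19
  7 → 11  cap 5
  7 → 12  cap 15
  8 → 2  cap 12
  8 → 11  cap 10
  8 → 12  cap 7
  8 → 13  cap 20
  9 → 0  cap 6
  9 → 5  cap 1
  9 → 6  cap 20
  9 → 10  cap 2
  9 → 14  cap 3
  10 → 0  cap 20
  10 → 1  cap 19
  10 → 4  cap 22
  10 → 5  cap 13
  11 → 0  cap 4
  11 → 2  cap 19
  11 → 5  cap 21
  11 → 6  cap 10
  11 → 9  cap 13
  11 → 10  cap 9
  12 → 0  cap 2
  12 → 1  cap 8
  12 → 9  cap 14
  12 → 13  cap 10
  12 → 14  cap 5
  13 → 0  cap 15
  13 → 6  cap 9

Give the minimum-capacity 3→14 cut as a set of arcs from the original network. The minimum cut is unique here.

Min-cut arcs: {(2,4), (2,9), (2,14), (3,7), (5,4)} (total capacity 30)

augment #1: 3→2→14 push 2
augment #2: 3→2→4→14 push 6
augment #3: 3→2→9→14 push 1
augment #4: 3→5→4→14 push 6
augment #5: 3→7→12→14 push 5
augment #6: 3→7→11→9→14 push 2
augment #7: 3→7→11→10→4→14 push 3
augment #8: 3→7→8→11→10→4→14 push 5
max flow = 30; residual-reachable set from 3 gives S-side
cut edges (S→T): {(2,4), (2,9), (2,14), (3,7), (5,4)} total cap 30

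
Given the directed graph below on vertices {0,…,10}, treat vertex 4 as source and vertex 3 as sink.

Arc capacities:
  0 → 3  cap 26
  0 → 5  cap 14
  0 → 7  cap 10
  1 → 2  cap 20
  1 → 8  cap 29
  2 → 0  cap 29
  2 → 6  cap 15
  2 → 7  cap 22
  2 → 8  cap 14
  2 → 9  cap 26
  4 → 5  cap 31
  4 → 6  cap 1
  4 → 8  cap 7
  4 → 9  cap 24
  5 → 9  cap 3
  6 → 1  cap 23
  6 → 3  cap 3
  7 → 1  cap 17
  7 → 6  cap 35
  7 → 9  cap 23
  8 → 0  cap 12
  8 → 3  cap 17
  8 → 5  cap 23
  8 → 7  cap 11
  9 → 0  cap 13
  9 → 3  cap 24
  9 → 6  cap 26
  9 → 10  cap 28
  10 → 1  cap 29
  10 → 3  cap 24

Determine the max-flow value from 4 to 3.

Maximum flow value: 35

augment #1: 4→6→3 bottleneck 1, total now 1
augment #2: 4→8→3 bottleneck 7, total now 8
augment #3: 4→9→3 bottleneck 24, total now 32
augment #4: 4→5→9→0→3 bottleneck 3, total now 35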